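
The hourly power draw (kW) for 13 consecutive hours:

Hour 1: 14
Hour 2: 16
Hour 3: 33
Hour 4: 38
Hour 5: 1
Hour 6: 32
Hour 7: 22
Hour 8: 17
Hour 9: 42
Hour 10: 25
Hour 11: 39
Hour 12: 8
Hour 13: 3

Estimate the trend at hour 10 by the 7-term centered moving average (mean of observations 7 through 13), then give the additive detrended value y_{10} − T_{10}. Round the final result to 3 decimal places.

Trend T_10 = (22 + 17 + 42 + 25 + 39 + 8 + 3) / 7 = 156/7 = 22.28571
Detrended value: 25 − 22.28571 = 2.714

2.714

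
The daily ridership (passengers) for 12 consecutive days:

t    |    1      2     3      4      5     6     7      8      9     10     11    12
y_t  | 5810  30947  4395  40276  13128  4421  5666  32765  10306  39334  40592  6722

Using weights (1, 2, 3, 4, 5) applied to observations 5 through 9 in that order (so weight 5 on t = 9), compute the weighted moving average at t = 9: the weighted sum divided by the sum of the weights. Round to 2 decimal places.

Weighted sum: 1·13128 + 2·4421 + 3·5666 + 4·32765 + 5·10306 = 13128 + 8842 + 16998 + 131060 + 51530 = 221558
Weight total: 1 + 2 + 3 + 4 + 5 = 15
WMA = 221558 / 15 = 14770.53

14770.53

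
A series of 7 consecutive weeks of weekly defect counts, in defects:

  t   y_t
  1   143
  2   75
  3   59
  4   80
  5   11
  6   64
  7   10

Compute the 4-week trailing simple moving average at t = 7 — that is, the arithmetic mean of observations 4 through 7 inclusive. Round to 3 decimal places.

41.250

Sum of periods 4–7: 80 + 11 + 64 + 10 = 165
Divide by 4: 165 / 4 = 41.250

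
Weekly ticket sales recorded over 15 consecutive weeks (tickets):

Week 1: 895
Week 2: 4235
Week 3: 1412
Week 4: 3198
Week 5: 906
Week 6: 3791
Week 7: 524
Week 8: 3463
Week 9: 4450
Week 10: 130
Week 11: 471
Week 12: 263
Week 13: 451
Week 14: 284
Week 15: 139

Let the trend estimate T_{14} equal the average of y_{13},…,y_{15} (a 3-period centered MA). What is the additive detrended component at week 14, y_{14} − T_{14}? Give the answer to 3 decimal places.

-7.333

Trend T_14 = (451 + 284 + 139) / 3 = 874/3 = 291.33333
Detrended value: 284 − 291.33333 = -7.333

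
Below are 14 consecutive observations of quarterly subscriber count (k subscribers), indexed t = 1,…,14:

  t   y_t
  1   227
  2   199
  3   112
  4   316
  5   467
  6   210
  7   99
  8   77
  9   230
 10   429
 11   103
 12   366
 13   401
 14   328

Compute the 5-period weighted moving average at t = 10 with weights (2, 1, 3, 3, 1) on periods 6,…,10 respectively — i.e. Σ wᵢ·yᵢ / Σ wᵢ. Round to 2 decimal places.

186.90

Weighted sum: 2·210 + 1·99 + 3·77 + 3·230 + 1·429 = 420 + 99 + 231 + 690 + 429 = 1869
Weight total: 2 + 1 + 3 + 3 + 1 = 10
WMA = 1869 / 10 = 186.90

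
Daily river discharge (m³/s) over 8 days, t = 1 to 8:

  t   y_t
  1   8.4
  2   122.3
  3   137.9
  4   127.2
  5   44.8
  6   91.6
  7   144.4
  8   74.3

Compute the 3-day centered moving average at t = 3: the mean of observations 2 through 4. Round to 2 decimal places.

Sum of periods 2–4: 122.3 + 137.9 + 127.2 = 387.4
Divide by 3: 387.4 / 3 = 129.13

129.13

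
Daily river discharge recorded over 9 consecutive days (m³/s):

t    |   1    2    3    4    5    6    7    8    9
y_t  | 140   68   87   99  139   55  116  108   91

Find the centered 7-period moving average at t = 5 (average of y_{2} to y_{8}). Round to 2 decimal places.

96.00

Sum of periods 2–8: 68 + 87 + 99 + 139 + 55 + 116 + 108 = 672
Divide by 7: 672 / 7 = 96.00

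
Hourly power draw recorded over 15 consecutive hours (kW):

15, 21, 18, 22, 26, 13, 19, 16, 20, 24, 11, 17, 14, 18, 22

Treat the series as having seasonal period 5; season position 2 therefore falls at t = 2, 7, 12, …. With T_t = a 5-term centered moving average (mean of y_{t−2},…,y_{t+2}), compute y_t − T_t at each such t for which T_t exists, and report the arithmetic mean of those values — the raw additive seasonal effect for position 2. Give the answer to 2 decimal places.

Season position 2 occurs at t = 7, 12 (where T_t is defined).
t=7: T_7 = 18.8000; y_7 − T_7 = 19 − 18.8000 = 0.2000
t=12: T_12 = 16.8000; y_12 − T_12 = 17 − 16.8000 = 0.2000
Mean deviation: (0.2000 + 0.2000) / 2 = 0.20

0.20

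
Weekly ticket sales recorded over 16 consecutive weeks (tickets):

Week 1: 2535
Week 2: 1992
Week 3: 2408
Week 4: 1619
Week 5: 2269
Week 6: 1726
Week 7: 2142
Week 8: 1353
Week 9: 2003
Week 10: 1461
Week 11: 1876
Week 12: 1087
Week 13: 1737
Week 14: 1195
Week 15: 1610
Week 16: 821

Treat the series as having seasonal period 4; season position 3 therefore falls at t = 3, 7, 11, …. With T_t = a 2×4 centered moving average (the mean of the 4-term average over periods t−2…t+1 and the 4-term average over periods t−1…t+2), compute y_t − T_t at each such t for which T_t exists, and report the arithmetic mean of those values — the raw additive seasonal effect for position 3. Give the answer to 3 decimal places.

Season position 3 occurs at t = 3, 7, 11 (where T_t is defined).
t=3: T_3 = 2105.25000; y_3 − T_3 = 2408 − 2105.25000 = 302.75000
t=7: T_7 = 1839.25000; y_7 − T_7 = 2142 − 1839.25000 = 302.75000
t=11: T_11 = 1573.50000; y_11 − T_11 = 1876 − 1573.50000 = 302.50000
Mean deviation: (302.75000 + 302.75000 + 302.50000) / 3 = 302.667

302.667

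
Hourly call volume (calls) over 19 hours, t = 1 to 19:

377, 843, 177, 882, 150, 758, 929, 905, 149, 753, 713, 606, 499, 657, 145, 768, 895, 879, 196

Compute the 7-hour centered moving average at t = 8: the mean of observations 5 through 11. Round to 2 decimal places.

622.43

Sum of periods 5–11: 150 + 758 + 929 + 905 + 149 + 753 + 713 = 4357
Divide by 7: 4357 / 7 = 622.43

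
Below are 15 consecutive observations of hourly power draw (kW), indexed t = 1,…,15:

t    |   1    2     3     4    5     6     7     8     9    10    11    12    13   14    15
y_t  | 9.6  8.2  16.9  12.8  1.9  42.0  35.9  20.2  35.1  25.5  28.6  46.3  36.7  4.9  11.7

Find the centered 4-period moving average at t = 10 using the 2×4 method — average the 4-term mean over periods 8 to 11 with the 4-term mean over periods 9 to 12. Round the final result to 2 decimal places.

30.61

Sum over 8–11: 20.2 + 35.1 + 25.5 + 28.6 = 109.4
Sum over 9–12: 35.1 + 25.5 + 28.6 + 46.3 = 135.5
CMA at t=10 = (109.4 + 135.5) / (2·4) = 244.9 / 8 = 30.61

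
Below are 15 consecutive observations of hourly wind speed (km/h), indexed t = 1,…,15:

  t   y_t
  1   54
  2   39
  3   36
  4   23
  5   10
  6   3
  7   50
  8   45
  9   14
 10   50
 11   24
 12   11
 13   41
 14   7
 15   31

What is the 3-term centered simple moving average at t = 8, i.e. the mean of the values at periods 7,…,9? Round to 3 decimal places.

36.333

Sum of periods 7–9: 50 + 45 + 14 = 109
Divide by 3: 109 / 3 = 36.333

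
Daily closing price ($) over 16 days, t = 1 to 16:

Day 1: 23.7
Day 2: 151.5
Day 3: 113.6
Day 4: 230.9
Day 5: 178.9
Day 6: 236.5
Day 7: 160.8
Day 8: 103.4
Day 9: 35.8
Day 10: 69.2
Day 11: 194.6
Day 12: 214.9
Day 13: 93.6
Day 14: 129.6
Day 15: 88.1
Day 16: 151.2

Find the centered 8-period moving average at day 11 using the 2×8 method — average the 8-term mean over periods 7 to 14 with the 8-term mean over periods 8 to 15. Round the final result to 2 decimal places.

120.69

Sum over 7–14: 160.8 + 103.4 + 35.8 + 69.2 + 194.6 + 214.9 + 93.6 + 129.6 = 1001.9
Sum over 8–15: 103.4 + 35.8 + 69.2 + 194.6 + 214.9 + 93.6 + 129.6 + 88.1 = 929.2
CMA at t=11 = (1001.9 + 929.2) / (2·8) = 1931.1 / 16 = 120.69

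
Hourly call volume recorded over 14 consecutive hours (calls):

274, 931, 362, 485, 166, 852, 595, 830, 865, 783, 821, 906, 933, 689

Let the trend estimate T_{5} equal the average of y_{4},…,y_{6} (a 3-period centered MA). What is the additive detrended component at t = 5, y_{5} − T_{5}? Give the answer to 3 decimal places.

Trend T_5 = (485 + 166 + 852) / 3 = 1503/3 = 501.00000
Detrended value: 166 − 501.00000 = -335.000

-335.000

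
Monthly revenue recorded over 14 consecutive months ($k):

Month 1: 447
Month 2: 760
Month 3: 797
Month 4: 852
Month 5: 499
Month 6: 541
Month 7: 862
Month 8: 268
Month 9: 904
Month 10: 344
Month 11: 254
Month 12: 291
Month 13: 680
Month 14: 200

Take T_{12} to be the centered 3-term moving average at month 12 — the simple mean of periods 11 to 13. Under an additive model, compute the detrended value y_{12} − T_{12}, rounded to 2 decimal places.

-117.33

Trend T_12 = (254 + 291 + 680) / 3 = 1225/3 = 408.3333
Detrended value: 291 − 408.3333 = -117.33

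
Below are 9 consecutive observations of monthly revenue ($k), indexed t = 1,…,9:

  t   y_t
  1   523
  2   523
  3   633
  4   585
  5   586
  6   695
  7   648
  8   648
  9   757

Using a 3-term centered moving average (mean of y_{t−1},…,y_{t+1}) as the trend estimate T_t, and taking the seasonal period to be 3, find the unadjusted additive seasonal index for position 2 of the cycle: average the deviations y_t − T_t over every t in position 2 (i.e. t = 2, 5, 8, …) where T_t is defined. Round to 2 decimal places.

Season position 2 occurs at t = 2, 5, 8 (where T_t is defined).
t=2: T_2 = 559.6667; y_2 − T_2 = 523 − 559.6667 = -36.6667
t=5: T_5 = 622.0000; y_5 − T_5 = 586 − 622.0000 = -36.0000
t=8: T_8 = 684.3333; y_8 − T_8 = 648 − 684.3333 = -36.3333
Mean deviation: (-36.6667 + -36.0000 + -36.3333) / 3 = -36.33

-36.33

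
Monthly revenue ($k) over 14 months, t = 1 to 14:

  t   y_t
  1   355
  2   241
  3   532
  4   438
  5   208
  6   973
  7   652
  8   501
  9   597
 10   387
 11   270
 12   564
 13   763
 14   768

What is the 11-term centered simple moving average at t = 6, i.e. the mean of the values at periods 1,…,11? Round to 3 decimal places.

Sum of periods 1–11: 355 + 241 + 532 + 438 + 208 + 973 + 652 + 501 + 597 + 387 + 270 = 5154
Divide by 11: 5154 / 11 = 468.545

468.545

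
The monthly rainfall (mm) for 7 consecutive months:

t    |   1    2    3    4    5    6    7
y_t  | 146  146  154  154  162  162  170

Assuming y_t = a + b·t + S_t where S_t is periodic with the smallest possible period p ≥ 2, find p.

2

First differences y_{t+1} − y_t: 0, 8, 0, 8, 0, 8, …
The difference pattern repeats every 2 terms and not for any smaller step, so p = 2.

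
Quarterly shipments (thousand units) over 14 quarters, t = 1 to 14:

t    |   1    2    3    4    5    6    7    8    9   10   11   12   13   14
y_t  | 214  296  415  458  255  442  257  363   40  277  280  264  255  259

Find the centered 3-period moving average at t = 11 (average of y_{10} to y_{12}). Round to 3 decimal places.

Sum of periods 10–12: 277 + 280 + 264 = 821
Divide by 3: 821 / 3 = 273.667

273.667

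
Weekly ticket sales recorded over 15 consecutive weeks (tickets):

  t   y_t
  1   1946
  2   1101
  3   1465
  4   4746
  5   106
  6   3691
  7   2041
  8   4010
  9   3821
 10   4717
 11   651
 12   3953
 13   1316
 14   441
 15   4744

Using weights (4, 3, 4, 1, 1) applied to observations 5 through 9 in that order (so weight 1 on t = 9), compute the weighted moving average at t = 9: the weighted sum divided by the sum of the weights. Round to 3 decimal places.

Weighted sum: 4·106 + 3·3691 + 4·2041 + 1·4010 + 1·3821 = 424 + 11073 + 8164 + 4010 + 3821 = 27492
Weight total: 4 + 3 + 4 + 1 + 1 = 13
WMA = 27492 / 13 = 2114.769

2114.769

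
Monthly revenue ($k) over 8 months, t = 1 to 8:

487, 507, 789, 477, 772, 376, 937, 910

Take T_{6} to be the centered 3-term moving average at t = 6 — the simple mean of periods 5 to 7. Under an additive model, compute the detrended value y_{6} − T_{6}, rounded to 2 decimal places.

-319.00

Trend T_6 = (772 + 376 + 937) / 3 = 2085/3 = 695.0000
Detrended value: 376 − 695.0000 = -319.00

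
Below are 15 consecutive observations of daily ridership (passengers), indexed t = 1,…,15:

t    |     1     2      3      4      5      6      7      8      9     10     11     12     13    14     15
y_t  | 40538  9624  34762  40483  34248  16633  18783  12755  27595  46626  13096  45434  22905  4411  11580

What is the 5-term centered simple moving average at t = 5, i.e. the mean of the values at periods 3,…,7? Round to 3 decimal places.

Sum of periods 3–7: 34762 + 40483 + 34248 + 16633 + 18783 = 144909
Divide by 5: 144909 / 5 = 28981.800

28981.800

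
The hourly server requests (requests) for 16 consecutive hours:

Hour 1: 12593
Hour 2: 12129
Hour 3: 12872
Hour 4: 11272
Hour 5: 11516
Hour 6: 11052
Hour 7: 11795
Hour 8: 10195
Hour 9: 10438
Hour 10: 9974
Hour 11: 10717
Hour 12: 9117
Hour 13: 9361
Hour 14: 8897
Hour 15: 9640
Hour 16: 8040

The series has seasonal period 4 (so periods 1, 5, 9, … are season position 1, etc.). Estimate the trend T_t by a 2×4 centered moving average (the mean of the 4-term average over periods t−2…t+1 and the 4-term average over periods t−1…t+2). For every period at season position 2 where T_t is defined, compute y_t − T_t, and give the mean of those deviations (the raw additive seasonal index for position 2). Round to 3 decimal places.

-222.167

Season position 2 occurs at t = 6, 10, 14 (where T_t is defined).
t=6: T_6 = 11274.12500; y_6 − T_6 = 11052 − 11274.12500 = -222.12500
t=10: T_10 = 10196.25000; y_10 − T_10 = 9974 − 10196.25000 = -222.25000
t=14: T_14 = 9119.12500; y_14 − T_14 = 8897 − 9119.12500 = -222.12500
Mean deviation: (-222.12500 + -222.25000 + -222.12500) / 3 = -222.167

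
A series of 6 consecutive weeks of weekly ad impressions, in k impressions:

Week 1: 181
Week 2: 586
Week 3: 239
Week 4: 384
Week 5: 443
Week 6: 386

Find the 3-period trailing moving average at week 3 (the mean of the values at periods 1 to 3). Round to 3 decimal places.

Sum of periods 1–3: 181 + 586 + 239 = 1006
Divide by 3: 1006 / 3 = 335.333

335.333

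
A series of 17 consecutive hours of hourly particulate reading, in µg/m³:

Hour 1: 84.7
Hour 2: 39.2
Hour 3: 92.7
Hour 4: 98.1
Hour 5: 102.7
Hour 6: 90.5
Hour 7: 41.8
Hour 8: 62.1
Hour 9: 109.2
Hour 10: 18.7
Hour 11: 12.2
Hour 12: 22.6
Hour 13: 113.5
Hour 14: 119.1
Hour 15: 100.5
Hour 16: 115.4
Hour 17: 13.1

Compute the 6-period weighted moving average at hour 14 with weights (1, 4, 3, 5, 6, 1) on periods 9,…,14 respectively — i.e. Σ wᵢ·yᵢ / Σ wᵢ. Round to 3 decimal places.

Weighted sum: 1·109.2 + 4·18.7 + 3·12.2 + 5·22.6 + 6·113.5 + 1·119.1 = 109.2 + 74.8 + 36.6 + 113.0 + 681.0 + 119.1 = 1133.7
Weight total: 1 + 4 + 3 + 5 + 6 + 1 = 20
WMA = 1133.7 / 20 = 56.685

56.685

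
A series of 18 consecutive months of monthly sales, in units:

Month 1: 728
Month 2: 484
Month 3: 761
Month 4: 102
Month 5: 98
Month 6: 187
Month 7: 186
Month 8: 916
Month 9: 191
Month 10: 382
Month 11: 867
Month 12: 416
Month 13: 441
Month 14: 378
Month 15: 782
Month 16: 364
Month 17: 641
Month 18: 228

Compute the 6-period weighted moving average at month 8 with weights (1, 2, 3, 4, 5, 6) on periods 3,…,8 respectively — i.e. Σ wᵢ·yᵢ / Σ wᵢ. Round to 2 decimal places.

401.57

Weighted sum: 1·761 + 2·102 + 3·98 + 4·187 + 5·186 + 6·916 = 761 + 204 + 294 + 748 + 930 + 5496 = 8433
Weight total: 1 + 2 + 3 + 4 + 5 + 6 = 21
WMA = 8433 / 21 = 401.57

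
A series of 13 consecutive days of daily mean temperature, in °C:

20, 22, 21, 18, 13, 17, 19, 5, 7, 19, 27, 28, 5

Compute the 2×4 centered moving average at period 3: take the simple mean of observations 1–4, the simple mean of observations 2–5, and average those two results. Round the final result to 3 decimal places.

Sum over 1–4: 20 + 22 + 21 + 18 = 81
Sum over 2–5: 22 + 21 + 18 + 13 = 74
CMA at t=3 = (81 + 74) / (2·4) = 155 / 8 = 19.375

19.375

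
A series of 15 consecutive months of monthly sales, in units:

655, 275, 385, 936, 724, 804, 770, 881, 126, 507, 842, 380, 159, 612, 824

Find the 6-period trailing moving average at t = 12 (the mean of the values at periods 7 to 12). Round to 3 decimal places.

Sum of periods 7–12: 770 + 881 + 126 + 507 + 842 + 380 = 3506
Divide by 6: 3506 / 6 = 584.333

584.333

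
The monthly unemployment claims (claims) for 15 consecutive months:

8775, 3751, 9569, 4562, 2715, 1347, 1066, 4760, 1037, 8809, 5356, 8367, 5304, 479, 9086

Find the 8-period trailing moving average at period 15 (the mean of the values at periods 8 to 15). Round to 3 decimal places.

5399.750

Sum of periods 8–15: 4760 + 1037 + 8809 + 5356 + 8367 + 5304 + 479 + 9086 = 43198
Divide by 8: 43198 / 8 = 5399.750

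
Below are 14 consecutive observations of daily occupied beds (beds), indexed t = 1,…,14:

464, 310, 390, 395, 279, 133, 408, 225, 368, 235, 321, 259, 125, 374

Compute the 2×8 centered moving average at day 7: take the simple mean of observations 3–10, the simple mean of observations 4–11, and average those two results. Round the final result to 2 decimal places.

Sum over 3–10: 390 + 395 + 279 + 133 + 408 + 225 + 368 + 235 = 2433
Sum over 4–11: 395 + 279 + 133 + 408 + 225 + 368 + 235 + 321 = 2364
CMA at t=7 = (2433 + 2364) / (2·8) = 4797 / 16 = 299.81

299.81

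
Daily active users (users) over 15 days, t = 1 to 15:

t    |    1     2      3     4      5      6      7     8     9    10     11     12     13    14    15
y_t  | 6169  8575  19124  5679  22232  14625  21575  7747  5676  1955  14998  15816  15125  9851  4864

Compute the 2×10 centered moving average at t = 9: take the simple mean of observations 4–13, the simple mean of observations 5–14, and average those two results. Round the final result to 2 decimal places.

12751.40

Sum over 4–13: 5679 + 22232 + 14625 + 21575 + 7747 + 5676 + 1955 + 14998 + 15816 + 15125 = 125428
Sum over 5–14: 22232 + 14625 + 21575 + 7747 + 5676 + 1955 + 14998 + 15816 + 15125 + 9851 = 129600
CMA at t=9 = (125428 + 129600) / (2·10) = 255028 / 20 = 12751.40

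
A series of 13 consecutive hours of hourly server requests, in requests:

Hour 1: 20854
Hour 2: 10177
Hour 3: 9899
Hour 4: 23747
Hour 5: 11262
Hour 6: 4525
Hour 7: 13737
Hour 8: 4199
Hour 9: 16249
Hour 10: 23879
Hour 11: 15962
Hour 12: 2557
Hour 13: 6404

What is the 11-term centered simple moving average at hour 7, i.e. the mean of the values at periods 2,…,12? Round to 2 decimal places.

Sum of periods 2–12: 10177 + 9899 + 23747 + 11262 + 4525 + 13737 + 4199 + 16249 + 23879 + 15962 + 2557 = 136193
Divide by 11: 136193 / 11 = 12381.18

12381.18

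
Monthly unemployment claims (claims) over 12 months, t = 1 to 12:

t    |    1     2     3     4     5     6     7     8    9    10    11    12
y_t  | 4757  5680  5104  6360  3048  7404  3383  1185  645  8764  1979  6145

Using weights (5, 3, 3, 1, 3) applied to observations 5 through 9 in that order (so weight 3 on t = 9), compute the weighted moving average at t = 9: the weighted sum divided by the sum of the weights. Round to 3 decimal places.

3381.400

Weighted sum: 5·3048 + 3·7404 + 3·3383 + 1·1185 + 3·645 = 15240 + 22212 + 10149 + 1185 + 1935 = 50721
Weight total: 5 + 3 + 3 + 1 + 3 = 15
WMA = 50721 / 15 = 3381.400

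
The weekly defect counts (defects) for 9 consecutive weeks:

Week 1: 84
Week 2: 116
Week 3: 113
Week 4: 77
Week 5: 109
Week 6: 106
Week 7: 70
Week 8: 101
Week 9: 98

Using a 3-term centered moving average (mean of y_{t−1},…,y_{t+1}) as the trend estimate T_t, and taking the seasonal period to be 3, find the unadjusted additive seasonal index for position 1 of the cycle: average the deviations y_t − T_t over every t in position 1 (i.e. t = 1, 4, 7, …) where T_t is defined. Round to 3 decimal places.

-22.500

Season position 1 occurs at t = 4, 7 (where T_t is defined).
t=4: T_4 = 99.66667; y_4 − T_4 = 77 − 99.66667 = -22.66667
t=7: T_7 = 92.33333; y_7 − T_7 = 70 − 92.33333 = -22.33333
Mean deviation: (-22.66667 + -22.33333) / 2 = -22.500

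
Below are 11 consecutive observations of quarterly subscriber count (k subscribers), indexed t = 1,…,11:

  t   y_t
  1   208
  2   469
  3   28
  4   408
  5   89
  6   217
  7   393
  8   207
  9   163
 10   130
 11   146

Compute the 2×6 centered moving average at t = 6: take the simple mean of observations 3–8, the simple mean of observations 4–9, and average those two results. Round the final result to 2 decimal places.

234.92

Sum over 3–8: 28 + 408 + 89 + 217 + 393 + 207 = 1342
Sum over 4–9: 408 + 89 + 217 + 393 + 207 + 163 = 1477
CMA at t=6 = (1342 + 1477) / (2·6) = 2819 / 12 = 234.92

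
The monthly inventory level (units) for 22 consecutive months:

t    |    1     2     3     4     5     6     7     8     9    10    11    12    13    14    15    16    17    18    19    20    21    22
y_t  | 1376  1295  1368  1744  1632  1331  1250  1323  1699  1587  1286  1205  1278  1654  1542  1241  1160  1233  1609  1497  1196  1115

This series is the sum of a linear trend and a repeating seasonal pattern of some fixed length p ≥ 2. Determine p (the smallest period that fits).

5

First differences y_{t+1} − y_t: -81, 73, 376, -112, -301, -81, 73, 376, -112, -301, -81, 73, …
The difference pattern repeats every 5 terms and not for any smaller step, so p = 5.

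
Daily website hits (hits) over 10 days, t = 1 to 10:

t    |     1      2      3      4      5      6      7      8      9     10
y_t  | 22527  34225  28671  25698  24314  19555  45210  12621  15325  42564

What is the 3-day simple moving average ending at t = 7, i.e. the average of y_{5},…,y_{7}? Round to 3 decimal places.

Sum of periods 5–7: 24314 + 19555 + 45210 = 89079
Divide by 3: 89079 / 3 = 29693.000

29693.000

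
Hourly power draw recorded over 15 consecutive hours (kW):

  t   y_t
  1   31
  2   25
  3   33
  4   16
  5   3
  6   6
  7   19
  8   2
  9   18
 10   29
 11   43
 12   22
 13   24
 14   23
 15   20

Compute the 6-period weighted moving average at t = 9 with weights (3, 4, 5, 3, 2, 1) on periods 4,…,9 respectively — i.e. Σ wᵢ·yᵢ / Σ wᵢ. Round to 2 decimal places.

Weighted sum: 3·16 + 4·3 + 5·6 + 3·19 + 2·2 + 1·18 = 48 + 12 + 30 + 57 + 4 + 18 = 169
Weight total: 3 + 4 + 5 + 3 + 2 + 1 = 18
WMA = 169 / 18 = 9.39

9.39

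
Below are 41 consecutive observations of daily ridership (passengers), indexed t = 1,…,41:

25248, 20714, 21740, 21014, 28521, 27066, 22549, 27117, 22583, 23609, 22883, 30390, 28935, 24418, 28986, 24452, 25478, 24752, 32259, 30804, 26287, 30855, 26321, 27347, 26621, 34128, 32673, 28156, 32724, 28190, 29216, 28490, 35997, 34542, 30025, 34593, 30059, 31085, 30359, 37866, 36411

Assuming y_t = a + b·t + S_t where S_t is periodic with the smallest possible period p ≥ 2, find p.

7

First differences y_{t+1} − y_t: -4534, 1026, -726, 7507, -1455, -4517, 4568, -4534, 1026, -726, 7507, -1455, -4517, 4568, -4534, 1026, …
The difference pattern repeats every 7 terms and not for any smaller step, so p = 7.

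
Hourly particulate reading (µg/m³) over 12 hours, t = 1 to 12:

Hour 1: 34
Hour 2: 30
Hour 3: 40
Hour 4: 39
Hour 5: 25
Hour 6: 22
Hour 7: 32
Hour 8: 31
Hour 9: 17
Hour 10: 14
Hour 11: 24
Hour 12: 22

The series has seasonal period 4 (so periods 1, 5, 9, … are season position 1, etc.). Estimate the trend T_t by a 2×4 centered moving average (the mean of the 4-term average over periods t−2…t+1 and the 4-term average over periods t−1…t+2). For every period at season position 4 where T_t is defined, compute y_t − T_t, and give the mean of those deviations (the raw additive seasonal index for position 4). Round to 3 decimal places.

6.500

Season position 4 occurs at t = 4, 8 (where T_t is defined).
t=4: T_4 = 32.50000; y_4 − T_4 = 39 − 32.50000 = 6.50000
t=8: T_8 = 24.50000; y_8 − T_8 = 31 − 24.50000 = 6.50000
Mean deviation: (6.50000 + 6.50000) / 2 = 6.500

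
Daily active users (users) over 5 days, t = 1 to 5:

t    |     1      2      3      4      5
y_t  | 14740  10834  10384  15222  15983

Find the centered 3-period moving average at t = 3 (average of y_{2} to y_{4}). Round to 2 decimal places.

12146.67

Sum of periods 2–4: 10834 + 10384 + 15222 = 36440
Divide by 3: 36440 / 3 = 12146.67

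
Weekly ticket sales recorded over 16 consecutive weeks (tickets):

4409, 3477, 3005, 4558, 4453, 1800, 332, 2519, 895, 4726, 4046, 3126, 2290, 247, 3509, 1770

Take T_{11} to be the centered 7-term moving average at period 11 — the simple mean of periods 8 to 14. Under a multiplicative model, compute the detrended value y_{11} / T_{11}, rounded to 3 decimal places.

Trend T_11 = (2519 + 895 + 4726 + 4046 + 3126 + 2290 + 247) / 7 = 17849/7 = 2549.85714
Ratio to trend: 4046 / 2549.85714 = 1.587

1.587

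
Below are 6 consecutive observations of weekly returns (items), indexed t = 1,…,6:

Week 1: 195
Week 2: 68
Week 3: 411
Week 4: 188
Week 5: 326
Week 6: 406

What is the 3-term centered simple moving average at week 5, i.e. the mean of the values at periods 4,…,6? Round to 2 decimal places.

Sum of periods 4–6: 188 + 326 + 406 = 920
Divide by 3: 920 / 3 = 306.67

306.67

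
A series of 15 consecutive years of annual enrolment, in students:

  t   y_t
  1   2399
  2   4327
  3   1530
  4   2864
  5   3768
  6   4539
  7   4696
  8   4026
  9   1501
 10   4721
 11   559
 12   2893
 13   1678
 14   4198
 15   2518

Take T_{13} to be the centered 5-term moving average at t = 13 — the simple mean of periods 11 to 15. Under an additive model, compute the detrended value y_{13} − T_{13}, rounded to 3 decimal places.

Trend T_13 = (559 + 2893 + 1678 + 4198 + 2518) / 5 = 11846/5 = 2369.20000
Detrended value: 1678 − 2369.20000 = -691.200

-691.200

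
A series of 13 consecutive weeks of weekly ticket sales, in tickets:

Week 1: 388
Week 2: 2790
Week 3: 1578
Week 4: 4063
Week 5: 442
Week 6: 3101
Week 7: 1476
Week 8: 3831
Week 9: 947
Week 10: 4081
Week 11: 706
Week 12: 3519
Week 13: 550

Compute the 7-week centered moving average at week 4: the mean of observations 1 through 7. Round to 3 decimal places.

Sum of periods 1–7: 388 + 2790 + 1578 + 4063 + 442 + 3101 + 1476 = 13838
Divide by 7: 13838 / 7 = 1976.857

1976.857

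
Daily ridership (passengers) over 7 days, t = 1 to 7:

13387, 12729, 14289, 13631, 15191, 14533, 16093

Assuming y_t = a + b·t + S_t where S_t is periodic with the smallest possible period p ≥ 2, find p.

First differences y_{t+1} − y_t: -658, 1560, -658, 1560, -658, 1560, …
The difference pattern repeats every 2 terms and not for any smaller step, so p = 2.

2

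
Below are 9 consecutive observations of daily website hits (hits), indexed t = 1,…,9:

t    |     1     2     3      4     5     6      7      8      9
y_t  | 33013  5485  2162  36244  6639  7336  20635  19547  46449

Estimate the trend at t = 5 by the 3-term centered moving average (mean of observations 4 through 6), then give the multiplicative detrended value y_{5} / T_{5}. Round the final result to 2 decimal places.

Trend T_5 = (36244 + 6639 + 7336) / 3 = 50219/3 = 16739.6667
Ratio to trend: 6639 / 16739.6667 = 0.40

0.40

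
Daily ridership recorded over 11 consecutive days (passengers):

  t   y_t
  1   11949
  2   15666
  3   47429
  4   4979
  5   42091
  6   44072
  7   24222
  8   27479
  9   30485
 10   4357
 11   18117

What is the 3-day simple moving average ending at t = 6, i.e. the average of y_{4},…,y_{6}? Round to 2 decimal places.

Sum of periods 4–6: 4979 + 42091 + 44072 = 91142
Divide by 3: 91142 / 3 = 30380.67

30380.67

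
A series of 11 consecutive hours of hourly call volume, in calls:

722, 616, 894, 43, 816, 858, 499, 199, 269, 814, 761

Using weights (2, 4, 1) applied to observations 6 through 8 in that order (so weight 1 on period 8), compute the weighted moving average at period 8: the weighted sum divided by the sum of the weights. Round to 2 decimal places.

Weighted sum: 2·858 + 4·499 + 1·199 = 1716 + 1996 + 199 = 3911
Weight total: 2 + 4 + 1 = 7
WMA = 3911 / 7 = 558.71

558.71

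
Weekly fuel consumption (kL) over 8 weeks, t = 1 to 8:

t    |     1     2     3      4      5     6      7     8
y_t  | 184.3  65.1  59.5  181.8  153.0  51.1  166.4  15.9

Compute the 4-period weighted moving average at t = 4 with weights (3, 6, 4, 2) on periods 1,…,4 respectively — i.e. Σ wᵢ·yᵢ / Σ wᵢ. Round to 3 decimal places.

Weighted sum: 3·184.3 + 6·65.1 + 4·59.5 + 2·181.8 = 552.9 + 390.6 + 238.0 + 363.6 = 1545.1
Weight total: 3 + 6 + 4 + 2 = 15
WMA = 1545.1 / 15 = 103.007

103.007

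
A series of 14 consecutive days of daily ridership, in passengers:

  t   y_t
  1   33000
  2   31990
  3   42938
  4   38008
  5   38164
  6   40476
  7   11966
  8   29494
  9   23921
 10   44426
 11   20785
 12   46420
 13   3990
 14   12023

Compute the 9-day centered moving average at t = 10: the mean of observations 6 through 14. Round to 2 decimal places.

Sum of periods 6–14: 40476 + 11966 + 29494 + 23921 + 44426 + 20785 + 46420 + 3990 + 12023 = 233501
Divide by 9: 233501 / 9 = 25944.56

25944.56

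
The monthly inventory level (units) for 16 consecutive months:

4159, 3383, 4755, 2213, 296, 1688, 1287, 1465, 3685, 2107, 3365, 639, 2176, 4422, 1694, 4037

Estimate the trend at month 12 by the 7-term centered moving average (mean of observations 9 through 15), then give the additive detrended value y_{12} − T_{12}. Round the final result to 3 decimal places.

Trend T_12 = (3685 + 2107 + 3365 + 639 + 2176 + 4422 + 1694) / 7 = 18088/7 = 2584.00000
Detrended value: 639 − 2584.00000 = -1945.000

-1945.000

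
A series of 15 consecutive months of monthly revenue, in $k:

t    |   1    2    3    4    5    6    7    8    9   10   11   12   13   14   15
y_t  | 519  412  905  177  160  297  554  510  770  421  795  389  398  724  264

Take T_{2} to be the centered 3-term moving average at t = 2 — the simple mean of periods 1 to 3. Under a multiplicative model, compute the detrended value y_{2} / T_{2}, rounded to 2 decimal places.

0.67

Trend T_2 = (519 + 412 + 905) / 3 = 1836/3 = 612.0000
Ratio to trend: 412 / 612.0000 = 0.67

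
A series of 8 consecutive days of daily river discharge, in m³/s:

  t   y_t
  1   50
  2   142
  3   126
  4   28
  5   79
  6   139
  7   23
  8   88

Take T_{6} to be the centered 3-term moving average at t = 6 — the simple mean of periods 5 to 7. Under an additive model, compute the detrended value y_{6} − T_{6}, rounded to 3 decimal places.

Trend T_6 = (79 + 139 + 23) / 3 = 241/3 = 80.33333
Detrended value: 139 − 80.33333 = 58.667

58.667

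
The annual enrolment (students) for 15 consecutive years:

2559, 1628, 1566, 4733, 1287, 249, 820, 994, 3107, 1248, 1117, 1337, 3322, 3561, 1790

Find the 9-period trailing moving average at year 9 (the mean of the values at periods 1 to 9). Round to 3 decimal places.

Sum of periods 1–9: 2559 + 1628 + 1566 + 4733 + 1287 + 249 + 820 + 994 + 3107 = 16943
Divide by 9: 16943 / 9 = 1882.556

1882.556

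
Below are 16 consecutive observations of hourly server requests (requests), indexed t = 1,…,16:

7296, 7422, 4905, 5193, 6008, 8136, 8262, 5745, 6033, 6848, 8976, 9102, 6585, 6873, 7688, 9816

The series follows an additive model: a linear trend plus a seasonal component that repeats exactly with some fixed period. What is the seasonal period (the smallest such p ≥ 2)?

5

First differences y_{t+1} − y_t: 126, -2517, 288, 815, 2128, 126, -2517, 288, 815, 2128, 126, -2517, …
The difference pattern repeats every 5 terms and not for any smaller step, so p = 5.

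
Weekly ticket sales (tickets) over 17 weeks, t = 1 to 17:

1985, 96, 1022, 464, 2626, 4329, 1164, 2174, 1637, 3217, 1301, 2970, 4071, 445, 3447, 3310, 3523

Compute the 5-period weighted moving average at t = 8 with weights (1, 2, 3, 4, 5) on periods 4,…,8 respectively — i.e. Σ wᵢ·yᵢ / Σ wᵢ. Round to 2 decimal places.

Weighted sum: 1·464 + 2·2626 + 3·4329 + 4·1164 + 5·2174 = 464 + 5252 + 12987 + 4656 + 10870 = 34229
Weight total: 1 + 2 + 3 + 4 + 5 = 15
WMA = 34229 / 15 = 2281.93

2281.93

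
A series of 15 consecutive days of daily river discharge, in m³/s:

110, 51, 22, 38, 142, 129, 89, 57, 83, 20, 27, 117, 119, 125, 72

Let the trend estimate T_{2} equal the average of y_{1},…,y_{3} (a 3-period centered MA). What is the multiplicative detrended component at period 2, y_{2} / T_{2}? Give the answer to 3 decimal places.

0.836

Trend T_2 = (110 + 51 + 22) / 3 = 183/3 = 61.00000
Ratio to trend: 51 / 61.00000 = 0.836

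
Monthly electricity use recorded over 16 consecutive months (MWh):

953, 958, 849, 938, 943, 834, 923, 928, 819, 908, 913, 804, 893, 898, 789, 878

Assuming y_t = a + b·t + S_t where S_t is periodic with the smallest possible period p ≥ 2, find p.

First differences y_{t+1} − y_t: 5, -109, 89, 5, -109, 89, 5, -109, …
The difference pattern repeats every 3 terms and not for any smaller step, so p = 3.

3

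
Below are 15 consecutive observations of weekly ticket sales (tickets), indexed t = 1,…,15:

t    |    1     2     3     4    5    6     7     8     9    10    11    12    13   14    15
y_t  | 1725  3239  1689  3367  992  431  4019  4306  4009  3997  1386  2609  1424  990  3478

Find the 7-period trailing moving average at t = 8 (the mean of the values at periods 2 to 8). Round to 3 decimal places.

2577.571

Sum of periods 2–8: 3239 + 1689 + 3367 + 992 + 431 + 4019 + 4306 = 18043
Divide by 7: 18043 / 7 = 2577.571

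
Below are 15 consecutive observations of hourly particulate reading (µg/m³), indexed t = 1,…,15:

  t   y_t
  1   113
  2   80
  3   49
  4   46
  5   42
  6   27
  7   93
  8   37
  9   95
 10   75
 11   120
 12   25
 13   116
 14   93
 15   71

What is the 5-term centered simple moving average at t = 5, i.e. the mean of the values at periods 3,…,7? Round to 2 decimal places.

Sum of periods 3–7: 49 + 46 + 42 + 27 + 93 = 257
Divide by 5: 257 / 5 = 51.40

51.40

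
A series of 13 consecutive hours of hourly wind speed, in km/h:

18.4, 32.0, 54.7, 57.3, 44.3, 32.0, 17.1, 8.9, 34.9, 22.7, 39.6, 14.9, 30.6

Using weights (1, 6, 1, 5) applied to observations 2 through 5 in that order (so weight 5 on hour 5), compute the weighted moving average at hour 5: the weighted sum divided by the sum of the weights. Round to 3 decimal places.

49.154

Weighted sum: 1·32.0 + 6·54.7 + 1·57.3 + 5·44.3 = 32.0 + 328.2 + 57.3 + 221.5 = 639.0
Weight total: 1 + 6 + 1 + 5 = 13
WMA = 639.0 / 13 = 49.154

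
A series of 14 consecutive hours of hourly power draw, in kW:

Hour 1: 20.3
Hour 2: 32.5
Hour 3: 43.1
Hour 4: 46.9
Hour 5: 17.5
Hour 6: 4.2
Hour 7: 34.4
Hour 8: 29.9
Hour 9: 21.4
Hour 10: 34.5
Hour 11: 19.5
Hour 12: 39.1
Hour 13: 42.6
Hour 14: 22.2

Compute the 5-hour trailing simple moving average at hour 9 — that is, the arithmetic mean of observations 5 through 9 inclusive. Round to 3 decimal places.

Sum of periods 5–9: 17.5 + 4.2 + 34.4 + 29.9 + 21.4 = 107.4
Divide by 5: 107.4 / 5 = 21.480

21.480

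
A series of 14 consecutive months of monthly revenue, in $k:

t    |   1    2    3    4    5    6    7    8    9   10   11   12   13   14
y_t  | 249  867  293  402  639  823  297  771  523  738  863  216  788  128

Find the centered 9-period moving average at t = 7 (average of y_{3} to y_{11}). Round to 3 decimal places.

Sum of periods 3–11: 293 + 402 + 639 + 823 + 297 + 771 + 523 + 738 + 863 = 5349
Divide by 9: 5349 / 9 = 594.333

594.333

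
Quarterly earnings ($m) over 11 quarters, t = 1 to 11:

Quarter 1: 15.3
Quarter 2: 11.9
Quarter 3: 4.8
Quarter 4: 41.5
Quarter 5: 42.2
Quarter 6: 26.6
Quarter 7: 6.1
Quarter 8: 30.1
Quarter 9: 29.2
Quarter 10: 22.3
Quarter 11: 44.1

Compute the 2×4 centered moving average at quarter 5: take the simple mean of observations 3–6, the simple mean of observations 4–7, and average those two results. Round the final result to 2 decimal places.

Sum over 3–6: 4.8 + 41.5 + 42.2 + 26.6 = 115.1
Sum over 4–7: 41.5 + 42.2 + 26.6 + 6.1 = 116.4
CMA at t=5 = (115.1 + 116.4) / (2·4) = 231.5 / 8 = 28.94

28.94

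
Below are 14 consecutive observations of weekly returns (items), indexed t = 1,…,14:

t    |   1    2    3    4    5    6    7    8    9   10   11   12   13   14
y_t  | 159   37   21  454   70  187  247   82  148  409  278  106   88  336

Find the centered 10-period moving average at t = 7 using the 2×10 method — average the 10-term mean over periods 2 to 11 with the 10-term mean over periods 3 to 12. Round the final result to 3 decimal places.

Sum over 2–11: 37 + 21 + 454 + 70 + 187 + 247 + 82 + 148 + 409 + 278 = 1933
Sum over 3–12: 21 + 454 + 70 + 187 + 247 + 82 + 148 + 409 + 278 + 106 = 2002
CMA at t=7 = (1933 + 2002) / (2·10) = 3935 / 20 = 196.750

196.750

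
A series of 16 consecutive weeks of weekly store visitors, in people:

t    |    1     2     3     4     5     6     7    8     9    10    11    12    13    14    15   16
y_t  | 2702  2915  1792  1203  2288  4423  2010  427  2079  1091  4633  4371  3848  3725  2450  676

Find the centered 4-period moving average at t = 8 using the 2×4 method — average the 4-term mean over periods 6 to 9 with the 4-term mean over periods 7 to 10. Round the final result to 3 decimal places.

Sum over 6–9: 4423 + 2010 + 427 + 2079 = 8939
Sum over 7–10: 2010 + 427 + 2079 + 1091 = 5607
CMA at t=8 = (8939 + 5607) / (2·4) = 14546 / 8 = 1818.250

1818.250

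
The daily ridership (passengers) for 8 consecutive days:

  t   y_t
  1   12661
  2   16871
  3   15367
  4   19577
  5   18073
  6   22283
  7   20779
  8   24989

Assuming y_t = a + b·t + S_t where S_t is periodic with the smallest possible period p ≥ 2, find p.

First differences y_{t+1} − y_t: 4210, -1504, 4210, -1504, 4210, -1504, …
The difference pattern repeats every 2 terms and not for any smaller step, so p = 2.

2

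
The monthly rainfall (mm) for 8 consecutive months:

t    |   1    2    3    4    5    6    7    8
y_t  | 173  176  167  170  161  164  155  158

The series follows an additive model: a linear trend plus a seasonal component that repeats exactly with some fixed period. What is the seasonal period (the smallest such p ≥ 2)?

First differences y_{t+1} − y_t: 3, -9, 3, -9, 3, -9, …
The difference pattern repeats every 2 terms and not for any smaller step, so p = 2.

2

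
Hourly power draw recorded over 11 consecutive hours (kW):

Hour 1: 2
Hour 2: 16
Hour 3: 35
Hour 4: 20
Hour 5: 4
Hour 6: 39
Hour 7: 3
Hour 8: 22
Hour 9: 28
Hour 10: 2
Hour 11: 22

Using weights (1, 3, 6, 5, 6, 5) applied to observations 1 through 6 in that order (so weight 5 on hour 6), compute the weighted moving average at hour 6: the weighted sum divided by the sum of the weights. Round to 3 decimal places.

22.269

Weighted sum: 1·2 + 3·16 + 6·35 + 5·20 + 6·4 + 5·39 = 2 + 48 + 210 + 100 + 24 + 195 = 579
Weight total: 1 + 3 + 6 + 5 + 6 + 5 = 26
WMA = 579 / 26 = 22.269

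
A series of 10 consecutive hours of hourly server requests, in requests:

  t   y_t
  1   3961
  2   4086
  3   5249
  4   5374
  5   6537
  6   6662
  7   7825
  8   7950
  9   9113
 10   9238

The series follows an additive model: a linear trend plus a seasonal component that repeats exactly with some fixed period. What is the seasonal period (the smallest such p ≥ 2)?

2

First differences y_{t+1} − y_t: 125, 1163, 125, 1163, 125, 1163, …
The difference pattern repeats every 2 terms and not for any smaller step, so p = 2.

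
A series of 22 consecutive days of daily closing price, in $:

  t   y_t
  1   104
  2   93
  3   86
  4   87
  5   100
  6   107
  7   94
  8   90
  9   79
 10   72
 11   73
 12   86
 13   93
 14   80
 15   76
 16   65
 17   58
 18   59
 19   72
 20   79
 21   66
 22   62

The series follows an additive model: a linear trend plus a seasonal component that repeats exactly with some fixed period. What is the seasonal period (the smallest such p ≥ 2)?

First differences y_{t+1} − y_t: -11, -7, 1, 13, 7, -13, -4, -11, -7, 1, 13, 7, -13, -4, -11, -7, …
The difference pattern repeats every 7 terms and not for any smaller step, so p = 7.

7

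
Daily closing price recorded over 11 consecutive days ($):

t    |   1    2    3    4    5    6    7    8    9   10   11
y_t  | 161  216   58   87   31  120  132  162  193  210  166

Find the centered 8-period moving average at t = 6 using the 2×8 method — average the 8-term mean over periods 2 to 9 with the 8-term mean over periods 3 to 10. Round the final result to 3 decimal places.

Sum over 2–9: 216 + 58 + 87 + 31 + 120 + 132 + 162 + 193 = 999
Sum over 3–10: 58 + 87 + 31 + 120 + 132 + 162 + 193 + 210 = 993
CMA at t=6 = (999 + 993) / (2·8) = 1992 / 16 = 124.500

124.500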